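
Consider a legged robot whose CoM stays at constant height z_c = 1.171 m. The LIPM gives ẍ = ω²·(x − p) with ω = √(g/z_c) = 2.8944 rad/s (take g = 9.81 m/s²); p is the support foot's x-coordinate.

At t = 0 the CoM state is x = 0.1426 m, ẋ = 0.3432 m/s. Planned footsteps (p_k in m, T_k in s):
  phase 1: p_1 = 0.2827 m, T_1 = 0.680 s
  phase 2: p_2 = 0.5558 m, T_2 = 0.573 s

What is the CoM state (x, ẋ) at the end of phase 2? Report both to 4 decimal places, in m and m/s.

phase 1: p=0.2827, T=0.680, ωT=1.968192, cosh=3.648716, sinh=3.509007; start (x,ẋ)=(0.142600, 0.343200) → end (x,ẋ)=(0.187591, -0.170682)
phase 2: p=0.5558, T=0.573, ωT=1.658491, cosh=2.720904, sinh=2.530478; start (x,ẋ)=(0.187591, -0.170682) → end (x,ẋ)=(-0.595283, -3.161250)

x = -0.5953, ẋ = -3.1613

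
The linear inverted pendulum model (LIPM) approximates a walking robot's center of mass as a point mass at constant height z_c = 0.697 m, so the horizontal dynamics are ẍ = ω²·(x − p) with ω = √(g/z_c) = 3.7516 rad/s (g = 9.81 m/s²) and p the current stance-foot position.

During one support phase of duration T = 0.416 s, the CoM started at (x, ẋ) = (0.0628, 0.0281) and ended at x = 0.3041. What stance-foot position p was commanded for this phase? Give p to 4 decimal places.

p = -0.0881

ωT = 3.7516·0.416 = 1.560666; cosh(ωT) = 2.485993, sinh(ωT) = 2.275997
x(T) = p + (x₀−p)·cosh(ωT) + (ẋ₀/ω)·sinh(ωT) ⇒ p·(1 − cosh) = x(T) − x₀·cosh − (ẋ₀/ω)·sinh
numerator   = 0.3041 − (0.0628)·2.485993 − (0.0281/3.7516)·2.275997 = 0.130932
denominator = 1 − 2.485993 = -1.485993
p = 0.130932 / -1.485993 = -0.0881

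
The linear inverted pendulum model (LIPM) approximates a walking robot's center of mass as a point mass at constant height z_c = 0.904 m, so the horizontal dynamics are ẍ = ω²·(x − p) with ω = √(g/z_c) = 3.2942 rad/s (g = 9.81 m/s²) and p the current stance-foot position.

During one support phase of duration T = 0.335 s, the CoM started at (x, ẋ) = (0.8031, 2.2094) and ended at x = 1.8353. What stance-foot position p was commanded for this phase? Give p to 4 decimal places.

ωT = 3.2942·0.335 = 1.103557; cosh(ωT) = 1.673280, sinh(ωT) = 1.341591
x(T) = p + (x₀−p)·cosh(ωT) + (ẋ₀/ω)·sinh(ωT) ⇒ p·(1 − cosh) = x(T) − x₀·cosh − (ẋ₀/ω)·sinh
numerator   = 1.8353 − (0.8031)·1.673280 − (2.2094/3.2942)·1.341591 = -0.408308
denominator = 1 − 1.673280 = -0.673280
p = -0.408308 / -0.673280 = 0.6064

p = 0.6064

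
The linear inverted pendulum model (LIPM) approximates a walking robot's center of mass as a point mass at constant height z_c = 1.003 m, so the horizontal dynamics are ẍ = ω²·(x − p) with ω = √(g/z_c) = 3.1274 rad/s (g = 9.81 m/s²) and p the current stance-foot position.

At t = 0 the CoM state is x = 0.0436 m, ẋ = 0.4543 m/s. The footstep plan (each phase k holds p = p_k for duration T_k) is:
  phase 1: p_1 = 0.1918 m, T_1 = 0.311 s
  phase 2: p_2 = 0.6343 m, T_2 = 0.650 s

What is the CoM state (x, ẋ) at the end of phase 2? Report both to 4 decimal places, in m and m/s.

phase 1: p=0.1918, T=0.311, ωT=0.972621, cosh=1.511480, sinh=1.133389; start (x,ẋ)=(0.043600, 0.454300) → end (x,ẋ)=(0.132440, 0.161361)
phase 2: p=0.6343, T=0.650, ωT=2.032810, cosh=3.883240, sinh=3.752273; start (x,ẋ)=(0.132440, 0.161361) → end (x,ẋ)=(-1.120941, -5.262653)

x = -1.1209, ẋ = -5.2627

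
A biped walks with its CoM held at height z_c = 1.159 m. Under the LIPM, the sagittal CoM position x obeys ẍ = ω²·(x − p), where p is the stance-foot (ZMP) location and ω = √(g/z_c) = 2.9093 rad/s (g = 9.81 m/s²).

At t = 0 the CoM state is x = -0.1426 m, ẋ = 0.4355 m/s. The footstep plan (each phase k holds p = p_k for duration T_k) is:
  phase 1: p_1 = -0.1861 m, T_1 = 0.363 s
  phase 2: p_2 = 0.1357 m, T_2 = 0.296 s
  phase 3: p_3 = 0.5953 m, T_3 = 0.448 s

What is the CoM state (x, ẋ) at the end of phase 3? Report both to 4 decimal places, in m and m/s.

x = 0.6838, ẋ = 0.7405

phase 1: p=-0.1861, T=0.363, ωT=1.056076, cosh=1.611442, sinh=1.263624; start (x,ẋ)=(-0.142600, 0.435500) → end (x,ẋ)=(0.073153, 0.861701)
phase 2: p=0.1357, T=0.296, ωT=0.861153, cosh=1.394281, sinh=0.971606; start (x,ẋ)=(0.073153, 0.861701) → end (x,ẋ)=(0.336270, 1.024650)
phase 3: p=0.5953, T=0.448, ωT=1.303366, cosh=1.976643, sinh=1.705027; start (x,ẋ)=(0.336270, 1.024650) → end (x,ẋ)=(0.683797, 0.740465)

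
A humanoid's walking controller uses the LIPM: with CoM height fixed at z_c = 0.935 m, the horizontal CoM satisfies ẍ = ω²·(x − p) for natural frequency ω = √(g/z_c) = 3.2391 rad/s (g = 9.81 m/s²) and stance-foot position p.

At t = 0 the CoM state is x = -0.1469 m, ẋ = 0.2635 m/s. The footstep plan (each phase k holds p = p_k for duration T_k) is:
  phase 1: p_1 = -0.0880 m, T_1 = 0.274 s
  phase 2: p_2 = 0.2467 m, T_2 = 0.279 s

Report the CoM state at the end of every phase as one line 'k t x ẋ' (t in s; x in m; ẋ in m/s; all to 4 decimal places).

phase 1: p=-0.0880, T=0.274, ωT=0.887513, cosh=1.420380, sinh=1.008702; start (x,ẋ)=(-0.146900, 0.263500) → end (x,ẋ)=(-0.089603, 0.181827)
phase 2: p=0.2467, T=0.279, ωT=0.903709, cosh=1.436903, sinh=1.031839; start (x,ẋ)=(-0.089603, 0.181827) → end (x,ẋ)=(-0.178612, -0.862733)

1 0.2740 -0.0896 0.1818
2 0.5530 -0.1786 -0.8627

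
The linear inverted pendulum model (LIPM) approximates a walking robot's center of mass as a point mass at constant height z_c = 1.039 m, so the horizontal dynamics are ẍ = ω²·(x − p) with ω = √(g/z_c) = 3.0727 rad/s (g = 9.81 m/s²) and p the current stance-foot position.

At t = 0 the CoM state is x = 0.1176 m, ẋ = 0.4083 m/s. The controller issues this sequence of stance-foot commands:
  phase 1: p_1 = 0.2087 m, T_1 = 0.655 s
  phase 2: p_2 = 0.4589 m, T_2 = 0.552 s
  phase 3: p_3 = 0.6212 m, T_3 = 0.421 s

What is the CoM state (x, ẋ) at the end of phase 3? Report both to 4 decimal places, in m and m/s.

phase 1: p=0.2087, T=0.655, ωT=2.012619, cosh=3.808262, sinh=3.674624; start (x,ẋ)=(0.117600, 0.408300) → end (x,ẋ)=(0.350051, 0.526302)
phase 2: p=0.4589, T=0.552, ωT=1.696130, cosh=2.818099, sinh=2.634707; start (x,ẋ)=(0.350051, 0.526302) → end (x,ẋ)=(0.603433, 0.601965)
phase 3: p=0.6212, T=0.421, ωT=1.293607, cosh=1.960096, sinh=1.685816; start (x,ẋ)=(0.603433, 0.601965) → end (x,ẋ)=(0.916640, 1.087877)

x = 0.9166, ẋ = 1.0879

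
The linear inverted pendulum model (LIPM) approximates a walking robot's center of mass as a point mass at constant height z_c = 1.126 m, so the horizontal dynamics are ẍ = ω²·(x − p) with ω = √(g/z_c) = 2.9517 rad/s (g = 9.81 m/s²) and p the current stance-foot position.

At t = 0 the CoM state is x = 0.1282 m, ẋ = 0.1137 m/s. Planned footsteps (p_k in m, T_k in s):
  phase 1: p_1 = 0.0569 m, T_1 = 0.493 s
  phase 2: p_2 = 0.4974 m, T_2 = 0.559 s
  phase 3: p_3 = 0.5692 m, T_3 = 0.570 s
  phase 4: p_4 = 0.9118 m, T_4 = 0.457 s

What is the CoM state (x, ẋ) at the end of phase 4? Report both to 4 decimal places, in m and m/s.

x = 1.0843, ẋ = 0.7936

phase 1: p=0.0569, T=0.493, ωT=1.455188, cosh=2.259323, sinh=2.025966; start (x,ẋ)=(0.128200, 0.113700) → end (x,ẋ)=(0.296030, 0.683262)
phase 2: p=0.4974, T=0.559, ωT=1.650000, cosh=2.699516, sinh=2.507466; start (x,ẋ)=(0.296030, 0.683262) → end (x,ẋ)=(0.534230, 0.354082)
phase 3: p=0.5692, T=0.570, ωT=1.682469, cosh=2.782367, sinh=2.596453; start (x,ẋ)=(0.534230, 0.354082) → end (x,ẋ)=(0.783368, 0.717178)
phase 4: p=0.9118, T=0.457, ωT=1.348927, cosh=2.056403, sinh=1.796885; start (x,ẋ)=(0.783368, 0.717178) → end (x,ẋ)=(1.084282, 0.793618)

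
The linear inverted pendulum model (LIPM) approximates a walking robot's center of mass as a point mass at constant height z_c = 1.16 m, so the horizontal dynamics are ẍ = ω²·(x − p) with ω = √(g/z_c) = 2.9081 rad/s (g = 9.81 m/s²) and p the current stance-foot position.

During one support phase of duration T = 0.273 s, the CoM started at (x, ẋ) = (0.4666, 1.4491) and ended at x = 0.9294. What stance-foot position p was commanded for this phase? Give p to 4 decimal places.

ωT = 2.9081·0.273 = 0.793911; cosh(ωT) = 1.332052, sinh(ωT) = 0.879979
x(T) = p + (x₀−p)·cosh(ωT) + (ẋ₀/ω)·sinh(ωT) ⇒ p·(1 − cosh) = x(T) − x₀·cosh − (ẋ₀/ω)·sinh
numerator   = 0.9294 − (0.4666)·1.332052 − (1.4491/2.9081)·0.879979 = -0.130627
denominator = 1 − 1.332052 = -0.332052
p = -0.130627 / -0.332052 = 0.3934

p = 0.3934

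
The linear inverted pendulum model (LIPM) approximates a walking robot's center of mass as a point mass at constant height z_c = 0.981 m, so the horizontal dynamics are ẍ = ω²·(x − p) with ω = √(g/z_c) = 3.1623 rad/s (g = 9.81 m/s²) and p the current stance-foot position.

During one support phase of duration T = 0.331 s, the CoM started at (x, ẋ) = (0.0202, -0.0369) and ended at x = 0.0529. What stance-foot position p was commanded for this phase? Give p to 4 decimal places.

ωT = 3.1623·0.331 = 1.046721; cosh(ωT) = 1.599692, sinh(ωT) = 1.248605
x(T) = p + (x₀−p)·cosh(ωT) + (ẋ₀/ω)·sinh(ωT) ⇒ p·(1 − cosh) = x(T) − x₀·cosh − (ẋ₀/ω)·sinh
numerator   = 0.0529 − (0.0202)·1.599692 − (-0.0369/3.1623)·1.248605 = 0.035156
denominator = 1 − 1.599692 = -0.599692
p = 0.035156 / -0.599692 = -0.0586

p = -0.0586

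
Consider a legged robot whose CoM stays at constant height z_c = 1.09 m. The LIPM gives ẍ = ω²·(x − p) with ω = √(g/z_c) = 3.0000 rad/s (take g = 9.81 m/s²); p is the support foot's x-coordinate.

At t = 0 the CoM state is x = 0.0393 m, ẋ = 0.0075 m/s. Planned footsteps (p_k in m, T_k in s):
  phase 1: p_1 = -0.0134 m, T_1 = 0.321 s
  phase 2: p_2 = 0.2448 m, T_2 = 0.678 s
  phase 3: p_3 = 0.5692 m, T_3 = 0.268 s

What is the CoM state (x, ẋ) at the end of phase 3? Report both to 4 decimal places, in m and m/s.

x = -0.8431, ẋ = -3.7593

phase 1: p=-0.0134, T=0.321, ωT=0.963000, cosh=1.500645, sinh=1.118899; start (x,ẋ)=(0.039300, 0.007500) → end (x,ẋ)=(0.068481, 0.188153)
phase 2: p=0.2448, T=0.678, ωT=2.034000, cosh=3.887707, sinh=3.756896; start (x,ẋ)=(0.068481, 0.188153) → end (x,ẋ)=(-0.205052, -1.255751)
phase 3: p=0.5692, T=0.268, ωT=0.804000, cosh=1.340998, sinh=0.893463; start (x,ẋ)=(-0.205052, -1.255751) → end (x,ẋ)=(-0.843060, -3.759257)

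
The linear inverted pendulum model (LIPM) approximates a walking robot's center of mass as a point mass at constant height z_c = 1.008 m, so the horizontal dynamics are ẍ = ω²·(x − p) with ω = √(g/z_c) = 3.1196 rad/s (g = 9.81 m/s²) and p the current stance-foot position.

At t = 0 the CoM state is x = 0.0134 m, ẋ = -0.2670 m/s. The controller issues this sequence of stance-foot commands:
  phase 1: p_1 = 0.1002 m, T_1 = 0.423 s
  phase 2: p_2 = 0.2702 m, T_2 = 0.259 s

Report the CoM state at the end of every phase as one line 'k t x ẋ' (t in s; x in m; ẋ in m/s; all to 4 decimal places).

1 0.4230 -0.2225 -1.0057
2 0.6820 -0.6820 -2.7336

phase 1: p=0.1002, T=0.423, ωT=1.319591, cosh=2.004567, sinh=1.737323; start (x,ẋ)=(0.013400, -0.267000) → end (x,ẋ)=(-0.222490, -1.005654)
phase 2: p=0.2702, T=0.259, ωT=0.807976, cosh=1.344561, sinh=0.898802; start (x,ẋ)=(-0.222490, -1.005654) → end (x,ẋ)=(-0.681996, -2.733619)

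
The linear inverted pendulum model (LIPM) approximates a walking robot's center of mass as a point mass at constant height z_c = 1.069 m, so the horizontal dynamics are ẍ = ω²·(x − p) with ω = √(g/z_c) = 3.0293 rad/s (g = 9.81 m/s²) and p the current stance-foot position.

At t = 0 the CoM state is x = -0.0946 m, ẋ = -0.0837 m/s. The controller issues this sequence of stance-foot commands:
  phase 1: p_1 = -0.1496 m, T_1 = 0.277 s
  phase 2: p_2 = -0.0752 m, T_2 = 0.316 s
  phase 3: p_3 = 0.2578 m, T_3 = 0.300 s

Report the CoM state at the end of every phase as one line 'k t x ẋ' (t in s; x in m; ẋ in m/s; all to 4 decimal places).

1 0.2770 -0.1001 0.0419
2 0.5930 -0.0970 -0.0211
3 0.8930 -0.2612 -1.1474

phase 1: p=-0.1496, T=0.277, ωT=0.839116, cosh=1.373206, sinh=0.941114; start (x,ẋ)=(-0.094600, -0.083700) → end (x,ẋ)=(-0.100077, 0.041863)
phase 2: p=-0.0752, T=0.316, ωT=0.957259, cosh=1.494246, sinh=1.110302; start (x,ẋ)=(-0.100077, 0.041863) → end (x,ẋ)=(-0.097028, -0.021118)
phase 3: p=0.2578, T=0.300, ωT=0.908790, cosh=1.442165, sinh=1.039153; start (x,ẋ)=(-0.097028, -0.021118) → end (x,ẋ)=(-0.261165, -1.147422)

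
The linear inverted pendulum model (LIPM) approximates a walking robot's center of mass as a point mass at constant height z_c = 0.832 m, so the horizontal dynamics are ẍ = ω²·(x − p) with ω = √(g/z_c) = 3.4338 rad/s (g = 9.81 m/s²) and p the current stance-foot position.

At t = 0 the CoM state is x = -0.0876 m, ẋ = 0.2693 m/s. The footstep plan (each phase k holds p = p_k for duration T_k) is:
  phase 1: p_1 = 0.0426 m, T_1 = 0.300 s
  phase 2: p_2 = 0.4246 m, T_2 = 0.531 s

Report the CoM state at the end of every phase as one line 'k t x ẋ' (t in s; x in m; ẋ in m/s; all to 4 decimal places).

1 0.3000 -0.0672 -0.1212
2 0.8310 -1.2441 -5.4770

phase 1: p=0.0426, T=0.300, ωT=1.030140, cosh=1.579207, sinh=1.222251; start (x,ẋ)=(-0.087600, 0.269300) → end (x,ẋ)=(-0.067156, -0.121164)
phase 2: p=0.4246, T=0.531, ωT=1.823348, cosh=3.177020, sinh=3.015535; start (x,ẋ)=(-0.067156, -0.121164) → end (x,ẋ)=(-1.244125, -5.476952)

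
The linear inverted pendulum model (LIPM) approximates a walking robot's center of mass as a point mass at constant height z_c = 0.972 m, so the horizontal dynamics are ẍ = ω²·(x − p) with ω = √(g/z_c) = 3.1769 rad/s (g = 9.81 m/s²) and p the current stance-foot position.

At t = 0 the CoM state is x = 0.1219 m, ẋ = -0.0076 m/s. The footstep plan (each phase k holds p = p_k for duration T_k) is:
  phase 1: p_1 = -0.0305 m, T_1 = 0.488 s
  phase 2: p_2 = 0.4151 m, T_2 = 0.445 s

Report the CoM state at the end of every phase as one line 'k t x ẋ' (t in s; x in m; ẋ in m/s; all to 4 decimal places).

1 0.4880 0.3394 1.0708
2 0.9330 0.9022 1.8665

phase 1: p=-0.0305, T=0.488, ωT=1.550327, cosh=2.462595, sinh=2.250417; start (x,ẋ)=(0.121900, -0.007600) → end (x,ẋ)=(0.339416, 1.070845)
phase 2: p=0.4151, T=0.445, ωT=1.413720, cosh=2.177230, sinh=1.933993; start (x,ẋ)=(0.339416, 1.070845) → end (x,ẋ)=(0.902214, 1.866465)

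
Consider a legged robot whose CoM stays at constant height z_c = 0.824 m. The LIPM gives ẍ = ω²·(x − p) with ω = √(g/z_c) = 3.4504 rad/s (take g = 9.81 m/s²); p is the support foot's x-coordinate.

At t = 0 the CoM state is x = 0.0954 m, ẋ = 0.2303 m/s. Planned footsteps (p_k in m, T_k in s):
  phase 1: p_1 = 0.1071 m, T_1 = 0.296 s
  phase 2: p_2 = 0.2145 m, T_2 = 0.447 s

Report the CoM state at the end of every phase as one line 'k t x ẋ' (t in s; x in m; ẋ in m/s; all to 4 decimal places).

1 0.2960 0.1694 0.3124
2 0.7430 0.3063 0.4167

phase 1: p=0.1071, T=0.296, ωT=1.021318, cosh=1.568487, sinh=1.208367; start (x,ẋ)=(0.095400, 0.230300) → end (x,ẋ)=(0.169402, 0.312441)
phase 2: p=0.2145, T=0.447, ωT=1.542329, cosh=2.444674, sinh=2.230792; start (x,ẋ)=(0.169402, 0.312441) → end (x,ẋ)=(0.306254, 0.416693)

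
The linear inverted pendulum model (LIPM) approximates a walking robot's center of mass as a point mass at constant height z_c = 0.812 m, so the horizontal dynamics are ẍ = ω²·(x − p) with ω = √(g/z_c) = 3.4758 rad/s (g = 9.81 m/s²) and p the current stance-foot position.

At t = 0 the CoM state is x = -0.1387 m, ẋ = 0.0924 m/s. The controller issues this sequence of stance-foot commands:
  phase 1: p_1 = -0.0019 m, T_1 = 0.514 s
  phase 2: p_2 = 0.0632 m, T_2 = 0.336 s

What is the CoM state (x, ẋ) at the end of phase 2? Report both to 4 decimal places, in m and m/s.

x = -1.1134, ẋ = -3.9897

phase 1: p=-0.0019, T=0.514, ωT=1.786561, cosh=3.068213, sinh=2.900678; start (x,ẋ)=(-0.138700, 0.092400) → end (x,ẋ)=(-0.344521, -1.095739)
phase 2: p=0.0632, T=0.336, ωT=1.167869, cosh=1.763081, sinh=1.452052; start (x,ẋ)=(-0.344521, -1.095739) → end (x,ẋ)=(-1.113401, -3.989659)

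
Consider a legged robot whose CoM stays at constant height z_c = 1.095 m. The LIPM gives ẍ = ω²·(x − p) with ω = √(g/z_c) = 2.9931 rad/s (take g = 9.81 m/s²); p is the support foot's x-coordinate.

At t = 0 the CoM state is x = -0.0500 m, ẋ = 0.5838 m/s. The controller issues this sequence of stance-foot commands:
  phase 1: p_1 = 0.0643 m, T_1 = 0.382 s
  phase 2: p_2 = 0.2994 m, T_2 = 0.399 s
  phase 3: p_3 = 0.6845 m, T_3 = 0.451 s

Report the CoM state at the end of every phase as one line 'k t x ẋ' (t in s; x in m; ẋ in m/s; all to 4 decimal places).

1 0.3820 0.1417 0.5267
2 0.7810 0.2789 0.2414
3 1.2320 -0.0051 -1.6868

phase 1: p=0.0643, T=0.382, ωT=1.143364, cosh=1.728025, sinh=1.409280; start (x,ẋ)=(-0.050000, 0.583800) → end (x,ẋ)=(0.141665, 0.526690)
phase 2: p=0.2994, T=0.399, ωT=1.194247, cosh=1.802001, sinh=1.499069; start (x,ẋ)=(0.141665, 0.526690) → end (x,ẋ)=(0.278950, 0.241361)
phase 3: p=0.6845, T=0.451, ωT=1.349888, cosh=2.058132, sinh=1.798862; start (x,ẋ)=(0.278950, 0.241361) → end (x,ẋ)=(-0.005118, -1.686803)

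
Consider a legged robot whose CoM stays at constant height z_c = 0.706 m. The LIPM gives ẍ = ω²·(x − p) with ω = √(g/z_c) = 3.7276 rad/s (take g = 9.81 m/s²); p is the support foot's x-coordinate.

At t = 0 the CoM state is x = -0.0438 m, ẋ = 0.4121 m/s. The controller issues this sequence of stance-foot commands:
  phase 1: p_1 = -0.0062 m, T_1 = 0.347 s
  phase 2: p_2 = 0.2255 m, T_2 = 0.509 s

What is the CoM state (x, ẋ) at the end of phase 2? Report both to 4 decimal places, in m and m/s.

phase 1: p=-0.0062, T=0.347, ωT=1.293477, cosh=1.959878, sinh=1.685563; start (x,ẋ)=(-0.043800, 0.412100) → end (x,ẋ)=(0.106454, 0.571421)
phase 2: p=0.2255, T=0.509, ωT=1.897348, cosh=3.409078, sinh=3.259112; start (x,ẋ)=(0.106454, 0.571421) → end (x,ẋ)=(0.319267, 0.501766)

x = 0.3193, ẋ = 0.5018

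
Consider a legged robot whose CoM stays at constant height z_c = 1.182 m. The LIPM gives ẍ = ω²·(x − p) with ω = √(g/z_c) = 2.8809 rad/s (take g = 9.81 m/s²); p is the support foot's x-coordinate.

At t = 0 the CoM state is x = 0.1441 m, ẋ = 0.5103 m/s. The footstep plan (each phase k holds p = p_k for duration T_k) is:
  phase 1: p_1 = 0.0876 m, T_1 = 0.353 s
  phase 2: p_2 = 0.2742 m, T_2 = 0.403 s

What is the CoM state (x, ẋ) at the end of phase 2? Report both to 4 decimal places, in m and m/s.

x = 0.9715, ẋ = 2.2166

phase 1: p=0.0876, T=0.353, ωT=1.016958, cosh=1.563232, sinh=1.201539; start (x,ẋ)=(0.144100, 0.510300) → end (x,ẋ)=(0.388754, 0.993293)
phase 2: p=0.2742, T=0.403, ωT=1.161003, cosh=1.753153, sinh=1.439981; start (x,ẋ)=(0.388754, 0.993293) → end (x,ẋ)=(0.971515, 2.216613)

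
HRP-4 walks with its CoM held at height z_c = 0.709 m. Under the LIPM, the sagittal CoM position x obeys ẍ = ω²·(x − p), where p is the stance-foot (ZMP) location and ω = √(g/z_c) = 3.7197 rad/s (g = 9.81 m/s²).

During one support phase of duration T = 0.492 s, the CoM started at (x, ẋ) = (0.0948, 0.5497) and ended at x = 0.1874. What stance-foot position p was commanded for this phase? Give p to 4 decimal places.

ωT = 3.7197·0.492 = 1.830092; cosh(ωT) = 3.197431, sinh(ωT) = 3.037032
x(T) = p + (x₀−p)·cosh(ωT) + (ẋ₀/ω)·sinh(ωT) ⇒ p·(1 − cosh) = x(T) − x₀·cosh − (ẋ₀/ω)·sinh
numerator   = 0.1874 − (0.0948)·3.197431 − (0.5497/3.7197)·3.037032 = -0.564531
denominator = 1 − 3.197431 = -2.197431
p = -0.564531 / -2.197431 = 0.2569

p = 0.2569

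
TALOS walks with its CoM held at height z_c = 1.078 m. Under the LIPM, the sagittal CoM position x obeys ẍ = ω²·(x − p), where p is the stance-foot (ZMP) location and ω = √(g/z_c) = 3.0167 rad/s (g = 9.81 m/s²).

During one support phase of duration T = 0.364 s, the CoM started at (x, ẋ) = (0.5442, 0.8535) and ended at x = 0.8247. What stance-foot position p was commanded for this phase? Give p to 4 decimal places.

p = 0.6891

ωT = 3.0167·0.364 = 1.098079; cosh(ωT) = 1.665956, sinh(ωT) = 1.332444
x(T) = p + (x₀−p)·cosh(ωT) + (ẋ₀/ω)·sinh(ωT) ⇒ p·(1 − cosh) = x(T) − x₀·cosh − (ẋ₀/ω)·sinh
numerator   = 0.8247 − (0.5442)·1.665956 − (0.8535/3.0167)·1.332444 = -0.458895
denominator = 1 − 1.665956 = -0.665956
p = -0.458895 / -0.665956 = 0.6891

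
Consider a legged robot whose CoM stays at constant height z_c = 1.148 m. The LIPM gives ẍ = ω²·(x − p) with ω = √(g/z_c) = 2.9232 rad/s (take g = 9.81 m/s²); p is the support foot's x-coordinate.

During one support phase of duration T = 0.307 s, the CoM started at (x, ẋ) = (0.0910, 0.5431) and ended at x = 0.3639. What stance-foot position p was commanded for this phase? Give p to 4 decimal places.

ωT = 2.9232·0.307 = 0.897422; cosh(ωT) = 1.430445, sinh(ωT) = 1.022826
x(T) = p + (x₀−p)·cosh(ωT) + (ẋ₀/ω)·sinh(ωT) ⇒ p·(1 − cosh) = x(T) − x₀·cosh − (ẋ₀/ω)·sinh
numerator   = 0.3639 − (0.0910)·1.430445 − (0.5431/2.9232)·1.022826 = 0.043699
denominator = 1 − 1.430445 = -0.430445
p = 0.043699 / -0.430445 = -0.1015

p = -0.1015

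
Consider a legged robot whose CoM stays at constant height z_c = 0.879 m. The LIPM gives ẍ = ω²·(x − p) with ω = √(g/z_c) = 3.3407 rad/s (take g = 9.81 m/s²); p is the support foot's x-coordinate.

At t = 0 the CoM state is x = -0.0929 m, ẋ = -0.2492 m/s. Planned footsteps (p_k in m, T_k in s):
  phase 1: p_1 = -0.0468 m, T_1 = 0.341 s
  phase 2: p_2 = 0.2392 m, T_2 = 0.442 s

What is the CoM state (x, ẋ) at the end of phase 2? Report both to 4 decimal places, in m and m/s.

x = -1.2439, ẋ = -4.7433

phase 1: p=-0.0468, T=0.341, ωT=1.139179, cosh=1.722142, sinh=1.402060; start (x,ẋ)=(-0.092900, -0.249200) → end (x,ẋ)=(-0.230778, -0.645084)
phase 2: p=0.2392, T=0.442, ωT=1.476589, cosh=2.303202, sinh=2.074787; start (x,ẋ)=(-0.230778, -0.645084) → end (x,ẋ)=(-1.243891, -4.743285)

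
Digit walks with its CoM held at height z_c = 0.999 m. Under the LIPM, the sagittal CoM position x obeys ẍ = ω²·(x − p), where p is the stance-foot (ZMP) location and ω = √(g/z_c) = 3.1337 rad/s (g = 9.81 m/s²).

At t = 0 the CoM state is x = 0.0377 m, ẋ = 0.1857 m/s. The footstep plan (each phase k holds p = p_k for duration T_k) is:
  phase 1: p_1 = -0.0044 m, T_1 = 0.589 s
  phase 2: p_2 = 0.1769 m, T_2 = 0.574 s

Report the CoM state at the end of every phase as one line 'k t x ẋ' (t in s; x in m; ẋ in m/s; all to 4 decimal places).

phase 1: p=-0.0044, T=0.589, ωT=1.845749, cosh=3.245375, sinh=3.087468; start (x,ẋ)=(0.037700, 0.185700) → end (x,ẋ)=(0.315191, 1.009992)
phase 2: p=0.1769, T=0.574, ωT=1.798744, cosh=3.103780, sinh=2.938273; start (x,ẋ)=(0.315191, 1.009992) → end (x,ẋ)=(1.553130, 4.408127)

1 0.5890 0.3152 1.0100
2 1.1630 1.5531 4.4081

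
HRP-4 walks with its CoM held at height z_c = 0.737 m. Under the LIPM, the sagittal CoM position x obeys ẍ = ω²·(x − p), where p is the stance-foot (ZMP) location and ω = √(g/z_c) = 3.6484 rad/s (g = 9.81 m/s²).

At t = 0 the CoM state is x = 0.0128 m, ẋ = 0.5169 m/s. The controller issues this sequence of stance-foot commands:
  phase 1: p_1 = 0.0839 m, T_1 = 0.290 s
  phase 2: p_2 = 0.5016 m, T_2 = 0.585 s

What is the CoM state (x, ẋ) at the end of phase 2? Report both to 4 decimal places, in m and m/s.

phase 1: p=0.0839, T=0.290, ωT=1.058036, cosh=1.613922, sinh=1.266785; start (x,ẋ)=(0.012800, 0.516900) → end (x,ẋ)=(0.148626, 0.505631)
phase 2: p=0.5016, T=0.585, ωT=2.134314, cosh=4.284786, sinh=4.166461; start (x,ẋ)=(0.148626, 0.505631) → end (x,ẋ)=(-0.433388, -3.199001)

x = -0.4334, ẋ = -3.1990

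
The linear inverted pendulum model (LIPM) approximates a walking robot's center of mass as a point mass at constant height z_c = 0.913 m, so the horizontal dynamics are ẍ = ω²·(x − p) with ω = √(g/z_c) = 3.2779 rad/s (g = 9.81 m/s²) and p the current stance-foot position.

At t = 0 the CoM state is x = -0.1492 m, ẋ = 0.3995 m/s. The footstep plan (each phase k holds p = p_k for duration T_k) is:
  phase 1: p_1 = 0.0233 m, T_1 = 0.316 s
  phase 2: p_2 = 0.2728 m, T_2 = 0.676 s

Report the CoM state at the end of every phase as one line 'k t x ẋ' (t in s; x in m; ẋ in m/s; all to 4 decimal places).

1 0.3160 -0.1003 -0.0625
2 0.9920 -1.5443 -5.8296

phase 1: p=0.0233, T=0.316, ωT=1.035816, cosh=1.586171, sinh=1.231234; start (x,ẋ)=(-0.149200, 0.399500) → end (x,ẋ)=(-0.100256, -0.062511)
phase 2: p=0.2728, T=0.676, ωT=2.215860, cosh=4.639177, sinh=4.530118; start (x,ẋ)=(-0.100256, -0.062511) → end (x,ẋ)=(-1.544262, -5.829604)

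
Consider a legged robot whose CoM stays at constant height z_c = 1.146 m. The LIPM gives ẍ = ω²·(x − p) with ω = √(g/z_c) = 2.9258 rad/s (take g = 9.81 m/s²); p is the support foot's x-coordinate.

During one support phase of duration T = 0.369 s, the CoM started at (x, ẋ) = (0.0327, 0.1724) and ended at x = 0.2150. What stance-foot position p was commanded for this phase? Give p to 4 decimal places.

p = -0.1319

ωT = 2.9258·0.369 = 1.079620; cosh(ωT) = 1.641643, sinh(ωT) = 1.301918
x(T) = p + (x₀−p)·cosh(ωT) + (ẋ₀/ω)·sinh(ωT) ⇒ p·(1 − cosh) = x(T) − x₀·cosh − (ẋ₀/ω)·sinh
numerator   = 0.2150 − (0.0327)·1.641643 − (0.1724/2.9258)·1.301918 = 0.084604
denominator = 1 − 1.641643 = -0.641643
p = 0.084604 / -0.641643 = -0.1319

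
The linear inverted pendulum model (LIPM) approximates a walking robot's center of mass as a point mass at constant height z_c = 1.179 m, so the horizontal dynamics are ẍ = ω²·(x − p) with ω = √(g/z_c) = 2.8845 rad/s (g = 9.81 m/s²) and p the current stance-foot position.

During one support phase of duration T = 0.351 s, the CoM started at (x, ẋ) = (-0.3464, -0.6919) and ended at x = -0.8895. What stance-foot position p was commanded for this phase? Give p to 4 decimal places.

p = 0.1135

ωT = 2.8845·0.351 = 1.012460; cosh(ωT) = 1.557843, sinh(ωT) = 1.194519
x(T) = p + (x₀−p)·cosh(ωT) + (ẋ₀/ω)·sinh(ωT) ⇒ p·(1 − cosh) = x(T) − x₀·cosh − (ẋ₀/ω)·sinh
numerator   = -0.8895 − (-0.3464)·1.557843 − (-0.6919/2.8845)·1.194519 = -0.063336
denominator = 1 − 1.557843 = -0.557843
p = -0.063336 / -0.557843 = 0.1135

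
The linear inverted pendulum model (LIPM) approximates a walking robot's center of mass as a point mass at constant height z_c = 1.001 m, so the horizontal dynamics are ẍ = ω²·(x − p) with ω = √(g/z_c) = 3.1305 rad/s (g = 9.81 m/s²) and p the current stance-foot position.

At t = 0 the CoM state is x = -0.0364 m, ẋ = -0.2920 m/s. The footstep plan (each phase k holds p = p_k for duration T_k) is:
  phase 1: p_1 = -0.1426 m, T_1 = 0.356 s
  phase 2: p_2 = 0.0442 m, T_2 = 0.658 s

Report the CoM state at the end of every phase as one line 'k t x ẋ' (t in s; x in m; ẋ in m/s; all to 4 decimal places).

1 0.3560 -0.0902 -0.0408
2 1.0140 -0.5417 -1.7859

phase 1: p=-0.1426, T=0.356, ωT=1.114458, cosh=1.688004, sinh=1.359911; start (x,ẋ)=(-0.036400, -0.292000) → end (x,ẋ)=(-0.090181, -0.040782)
phase 2: p=0.0442, T=0.658, ωT=2.059869, cosh=3.986206, sinh=3.858736; start (x,ẋ)=(-0.090181, -0.040782) → end (x,ẋ)=(-0.541739, -1.785856)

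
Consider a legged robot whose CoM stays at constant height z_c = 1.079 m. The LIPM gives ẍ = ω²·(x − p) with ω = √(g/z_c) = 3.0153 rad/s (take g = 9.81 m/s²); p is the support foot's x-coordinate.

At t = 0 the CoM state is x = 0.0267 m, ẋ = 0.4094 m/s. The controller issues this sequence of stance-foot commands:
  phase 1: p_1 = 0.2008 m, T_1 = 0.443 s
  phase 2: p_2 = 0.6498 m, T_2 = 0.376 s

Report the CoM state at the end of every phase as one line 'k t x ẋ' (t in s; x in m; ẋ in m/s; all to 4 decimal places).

phase 1: p=0.2008, T=0.443, ωT=1.335778, cosh=2.032953, sinh=1.770000; start (x,ẋ)=(0.026700, 0.409400) → end (x,ẋ)=(0.087183, -0.096895)
phase 2: p=0.6498, T=0.376, ωT=1.133753, cosh=1.714559, sinh=1.392736; start (x,ẋ)=(0.087183, -0.096895) → end (x,ẋ)=(-0.359595, -2.528851)

1 0.4430 0.0872 -0.0969
2 0.8190 -0.3596 -2.5289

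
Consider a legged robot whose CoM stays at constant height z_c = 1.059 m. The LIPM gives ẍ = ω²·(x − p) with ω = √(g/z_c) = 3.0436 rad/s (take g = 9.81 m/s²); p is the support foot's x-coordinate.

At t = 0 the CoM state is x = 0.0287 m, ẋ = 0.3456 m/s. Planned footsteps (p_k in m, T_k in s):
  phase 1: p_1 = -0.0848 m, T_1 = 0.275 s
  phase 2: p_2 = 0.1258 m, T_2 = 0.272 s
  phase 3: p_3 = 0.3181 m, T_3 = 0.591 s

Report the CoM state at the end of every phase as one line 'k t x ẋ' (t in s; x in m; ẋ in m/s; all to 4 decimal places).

phase 1: p=-0.0848, T=0.275, ωT=0.836990, cosh=1.371209, sinh=0.938197; start (x,ẋ)=(0.028700, 0.345600) → end (x,ẋ)=(0.177364, 0.797988)
phase 2: p=0.1258, T=0.272, ωT=0.827859, cosh=1.362699, sinh=0.925715; start (x,ẋ)=(0.177364, 0.797988) → end (x,ẋ)=(0.438776, 1.232700)
phase 3: p=0.3181, T=0.591, ωT=1.798768, cosh=3.103850, sinh=2.938347; start (x,ẋ)=(0.438776, 1.232700) → end (x,ẋ)=(1.882731, 4.905339)

1 0.2750 0.1774 0.7980
2 0.5470 0.4388 1.2327
3 1.1380 1.8827 4.9053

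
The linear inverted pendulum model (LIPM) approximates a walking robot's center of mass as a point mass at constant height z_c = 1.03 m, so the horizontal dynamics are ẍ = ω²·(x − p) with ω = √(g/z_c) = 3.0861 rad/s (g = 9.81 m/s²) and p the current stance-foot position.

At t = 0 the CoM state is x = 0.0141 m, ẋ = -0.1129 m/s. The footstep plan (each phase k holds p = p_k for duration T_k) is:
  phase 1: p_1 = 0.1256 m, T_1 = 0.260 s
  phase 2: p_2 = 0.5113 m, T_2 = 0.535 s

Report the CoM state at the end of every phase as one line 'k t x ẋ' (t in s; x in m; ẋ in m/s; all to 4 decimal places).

phase 1: p=0.1256, T=0.260, ωT=0.802386, cosh=1.339558, sinh=0.891300; start (x,ẋ)=(0.014100, -0.112900) → end (x,ẋ)=(-0.056367, -0.457932)
phase 2: p=0.5113, T=0.535, ωT=1.651064, cosh=2.702183, sinh=2.510337; start (x,ẋ)=(-0.056367, -0.457932) → end (x,ẋ)=(-1.395139, -5.635223)

1 0.2600 -0.0564 -0.4579
2 0.7950 -1.3951 -5.6352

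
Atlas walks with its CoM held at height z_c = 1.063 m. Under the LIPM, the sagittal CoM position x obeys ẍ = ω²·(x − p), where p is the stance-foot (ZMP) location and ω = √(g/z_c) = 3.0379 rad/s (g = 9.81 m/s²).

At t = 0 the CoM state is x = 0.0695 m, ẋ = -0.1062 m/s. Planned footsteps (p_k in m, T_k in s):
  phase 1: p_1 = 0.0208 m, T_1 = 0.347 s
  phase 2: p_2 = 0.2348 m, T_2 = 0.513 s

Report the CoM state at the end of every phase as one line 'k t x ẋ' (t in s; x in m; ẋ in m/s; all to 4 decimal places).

phase 1: p=0.0208, T=0.347, ωT=1.054151, cosh=1.609013, sinh=1.260525; start (x,ẋ)=(0.069500, -0.106200) → end (x,ẋ)=(0.055093, 0.015612)
phase 2: p=0.2348, T=0.513, ωT=1.558443, cosh=2.480940, sinh=2.270476; start (x,ẋ)=(0.055093, 0.015612) → end (x,ẋ)=(-0.199374, -1.200792)

1 0.3470 0.0551 0.0156
2 0.8600 -0.1994 -1.2008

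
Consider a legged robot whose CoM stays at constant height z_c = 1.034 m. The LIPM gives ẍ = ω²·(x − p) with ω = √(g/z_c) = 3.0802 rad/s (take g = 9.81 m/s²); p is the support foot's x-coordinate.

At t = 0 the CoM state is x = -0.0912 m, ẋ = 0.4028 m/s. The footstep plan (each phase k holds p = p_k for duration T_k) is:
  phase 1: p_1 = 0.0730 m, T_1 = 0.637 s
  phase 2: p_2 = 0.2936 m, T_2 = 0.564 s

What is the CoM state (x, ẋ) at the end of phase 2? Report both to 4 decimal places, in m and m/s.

phase 1: p=0.0730, T=0.637, ωT=1.962087, cosh=3.627363, sinh=3.486798; start (x,ẋ)=(-0.091200, 0.402800) → end (x,ẋ)=(-0.066642, -0.302412)
phase 2: p=0.2936, T=0.564, ωT=1.737233, cosh=2.928803, sinh=2.752796; start (x,ẋ)=(-0.066642, -0.302412) → end (x,ẋ)=(-1.031745, -3.940255)

x = -1.0317, ẋ = -3.9403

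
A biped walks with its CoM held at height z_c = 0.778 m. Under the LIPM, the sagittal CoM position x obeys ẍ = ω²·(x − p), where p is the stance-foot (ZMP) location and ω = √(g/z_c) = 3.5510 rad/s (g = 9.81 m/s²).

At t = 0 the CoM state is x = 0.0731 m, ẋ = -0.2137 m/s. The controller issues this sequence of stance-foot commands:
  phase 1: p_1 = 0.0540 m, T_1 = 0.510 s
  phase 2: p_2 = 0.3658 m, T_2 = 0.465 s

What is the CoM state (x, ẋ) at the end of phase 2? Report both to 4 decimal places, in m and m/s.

x = -1.1306, ẋ = -5.1102

phase 1: p=0.0540, T=0.510, ωT=1.811010, cosh=3.140056, sinh=2.976567; start (x,ẋ)=(0.073100, -0.213700) → end (x,ẋ)=(-0.065155, -0.469147)
phase 2: p=0.3658, T=0.465, ωT=1.651215, cosh=2.702563, sinh=2.510747; start (x,ẋ)=(-0.065155, -0.469147) → end (x,ẋ)=(-1.130596, -5.110152)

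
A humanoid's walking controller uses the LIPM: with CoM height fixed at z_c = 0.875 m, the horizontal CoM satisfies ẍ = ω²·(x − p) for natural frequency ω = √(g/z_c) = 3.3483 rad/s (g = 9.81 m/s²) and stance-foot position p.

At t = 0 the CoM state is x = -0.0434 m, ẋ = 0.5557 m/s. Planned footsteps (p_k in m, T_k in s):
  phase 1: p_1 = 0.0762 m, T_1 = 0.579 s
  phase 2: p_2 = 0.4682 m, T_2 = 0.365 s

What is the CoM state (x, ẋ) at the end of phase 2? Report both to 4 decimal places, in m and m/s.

phase 1: p=0.0762, T=0.579, ωT=1.938666, cosh=3.546684, sinh=3.402788; start (x,ẋ)=(-0.043400, 0.555700) → end (x,ẋ)=(0.216760, 0.608223)
phase 2: p=0.4682, T=0.365, ωT=1.222130, cosh=1.844505, sinh=1.549903; start (x,ẋ)=(0.216760, 0.608223) → end (x,ẋ)=(0.285959, -0.182989)

x = 0.2860, ẋ = -0.1830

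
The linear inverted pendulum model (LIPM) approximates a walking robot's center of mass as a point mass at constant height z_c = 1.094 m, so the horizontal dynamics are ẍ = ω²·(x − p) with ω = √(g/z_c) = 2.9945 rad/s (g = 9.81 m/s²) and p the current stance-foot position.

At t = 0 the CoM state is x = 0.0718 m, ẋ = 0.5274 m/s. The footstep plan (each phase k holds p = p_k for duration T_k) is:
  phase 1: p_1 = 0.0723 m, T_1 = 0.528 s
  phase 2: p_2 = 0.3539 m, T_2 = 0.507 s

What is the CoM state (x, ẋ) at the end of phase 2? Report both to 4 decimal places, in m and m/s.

phase 1: p=0.0723, T=0.528, ωT=1.581096, cosh=2.533015, sinh=2.327265; start (x,ẋ)=(0.071800, 0.527400) → end (x,ẋ)=(0.480918, 1.332427)
phase 2: p=0.3539, T=0.507, ωT=1.518212, cosh=2.391579, sinh=2.172476; start (x,ẋ)=(0.480918, 1.332427) → end (x,ẋ)=(1.624335, 4.012920)

x = 1.6243, ẋ = 4.0129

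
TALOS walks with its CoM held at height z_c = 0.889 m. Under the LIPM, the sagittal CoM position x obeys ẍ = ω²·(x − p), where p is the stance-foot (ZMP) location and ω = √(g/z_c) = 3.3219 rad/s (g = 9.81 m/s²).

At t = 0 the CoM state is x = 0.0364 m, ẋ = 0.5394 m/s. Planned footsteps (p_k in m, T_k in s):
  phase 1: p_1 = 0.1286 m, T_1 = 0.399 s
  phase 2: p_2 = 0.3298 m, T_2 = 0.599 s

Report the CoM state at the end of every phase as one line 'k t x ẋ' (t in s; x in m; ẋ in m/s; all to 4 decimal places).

phase 1: p=0.1286, T=0.399, ωT=1.325438, cosh=2.014760, sinh=1.749074; start (x,ẋ)=(0.036400, 0.539400) → end (x,ẋ)=(0.226848, 0.551057)
phase 2: p=0.3298, T=0.599, ωT=1.989818, cosh=3.725462, sinh=3.588741; start (x,ẋ)=(0.226848, 0.551057) → end (x,ẋ)=(0.541580, 0.825609)

1 0.3990 0.2268 0.5511
2 0.9980 0.5416 0.8256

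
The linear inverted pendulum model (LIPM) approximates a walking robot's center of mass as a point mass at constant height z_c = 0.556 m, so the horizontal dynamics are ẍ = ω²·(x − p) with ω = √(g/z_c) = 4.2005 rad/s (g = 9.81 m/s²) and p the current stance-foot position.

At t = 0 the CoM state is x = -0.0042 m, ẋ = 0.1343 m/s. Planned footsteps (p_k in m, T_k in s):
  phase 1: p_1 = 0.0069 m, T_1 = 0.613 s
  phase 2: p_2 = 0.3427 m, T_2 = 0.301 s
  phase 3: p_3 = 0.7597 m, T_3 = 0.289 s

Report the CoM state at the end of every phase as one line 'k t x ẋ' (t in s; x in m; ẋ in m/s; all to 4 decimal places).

phase 1: p=0.0069, T=0.613, ωT=2.574906, cosh=6.603125, sinh=6.526964; start (x,ẋ)=(-0.004200, 0.134300) → end (x,ẋ)=(0.142288, 0.582476)
phase 2: p=0.3427, T=0.301, ωT=1.264350, cosh=1.911607, sinh=1.629185; start (x,ẋ)=(0.142288, 0.582476) → end (x,ẋ)=(0.185507, -0.258032)
phase 3: p=0.7597, T=0.289, ωT=1.213944, cosh=1.831881, sinh=1.534858; start (x,ẋ)=(0.185507, -0.258032) → end (x,ẋ)=(-0.386438, -4.174602)

1 0.6130 0.1423 0.5825
2 0.9140 0.1855 -0.2580
3 1.2030 -0.3864 -4.1746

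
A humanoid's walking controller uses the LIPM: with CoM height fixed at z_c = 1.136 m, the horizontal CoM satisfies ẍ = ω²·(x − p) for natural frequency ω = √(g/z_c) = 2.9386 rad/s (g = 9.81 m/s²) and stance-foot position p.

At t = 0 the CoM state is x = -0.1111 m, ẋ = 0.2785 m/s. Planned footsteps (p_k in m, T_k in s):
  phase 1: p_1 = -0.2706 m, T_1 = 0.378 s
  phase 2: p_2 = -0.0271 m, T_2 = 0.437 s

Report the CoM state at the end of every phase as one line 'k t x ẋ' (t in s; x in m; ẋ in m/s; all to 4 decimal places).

phase 1: p=-0.2706, T=0.378, ωT=1.110791, cosh=1.683029, sinh=1.353730; start (x,ẋ)=(-0.111100, 0.278500) → end (x,ẋ)=(0.126140, 1.103226)
phase 2: p=-0.0271, T=0.437, ωT=1.284168, cosh=1.944272, sinh=1.667391; start (x,ẋ)=(0.126140, 1.103226) → end (x,ẋ)=(0.896822, 2.895816)

1 0.3780 0.1261 1.1032
2 0.8150 0.8968 2.8958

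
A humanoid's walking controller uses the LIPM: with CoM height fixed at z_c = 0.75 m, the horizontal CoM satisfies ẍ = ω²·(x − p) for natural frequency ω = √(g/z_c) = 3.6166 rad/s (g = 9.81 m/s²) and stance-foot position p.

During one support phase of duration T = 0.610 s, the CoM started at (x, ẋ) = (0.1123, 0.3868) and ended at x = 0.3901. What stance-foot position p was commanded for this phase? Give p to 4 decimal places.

ωT = 3.6166·0.610 = 2.206126; cosh(ωT) = 4.595298, sinh(ωT) = 4.485172
x(T) = p + (x₀−p)·cosh(ωT) + (ẋ₀/ω)·sinh(ωT) ⇒ p·(1 − cosh) = x(T) − x₀·cosh − (ẋ₀/ω)·sinh
numerator   = 0.3901 − (0.1123)·4.595298 − (0.3868/3.6166)·4.485172 = -0.605647
denominator = 1 − 4.595298 = -3.595298
p = -0.605647 / -3.595298 = 0.1685

p = 0.1685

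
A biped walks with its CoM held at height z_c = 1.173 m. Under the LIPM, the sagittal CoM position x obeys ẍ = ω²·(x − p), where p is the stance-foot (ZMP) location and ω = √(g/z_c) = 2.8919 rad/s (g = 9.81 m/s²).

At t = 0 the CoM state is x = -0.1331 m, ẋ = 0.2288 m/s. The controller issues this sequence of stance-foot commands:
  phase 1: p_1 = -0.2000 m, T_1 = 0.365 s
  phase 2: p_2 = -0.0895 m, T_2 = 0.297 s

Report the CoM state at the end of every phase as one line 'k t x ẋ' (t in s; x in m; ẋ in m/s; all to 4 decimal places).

phase 1: p=-0.2000, T=0.365, ωT=1.055543, cosh=1.610770, sinh=1.262767; start (x,ẋ)=(-0.133100, 0.228800) → end (x,ẋ)=(0.007667, 0.612849)
phase 2: p=-0.0895, T=0.297, ωT=0.858894, cosh=1.392090, sinh=0.968459; start (x,ẋ)=(0.007667, 0.612849) → end (x,ẋ)=(0.251001, 1.125277)

1 0.3650 0.0077 0.6128
2 0.6620 0.2510 1.1253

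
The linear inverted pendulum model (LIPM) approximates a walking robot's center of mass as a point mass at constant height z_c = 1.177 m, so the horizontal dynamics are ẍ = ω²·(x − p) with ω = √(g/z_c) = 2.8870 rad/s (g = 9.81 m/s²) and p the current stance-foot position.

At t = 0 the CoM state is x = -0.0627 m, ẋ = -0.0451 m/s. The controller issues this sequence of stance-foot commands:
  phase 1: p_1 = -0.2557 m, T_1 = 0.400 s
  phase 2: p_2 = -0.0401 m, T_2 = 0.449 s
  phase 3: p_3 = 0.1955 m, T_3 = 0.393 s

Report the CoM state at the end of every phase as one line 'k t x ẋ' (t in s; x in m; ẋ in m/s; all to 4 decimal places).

1 0.4000 0.0586 0.7176
2 0.8490 0.5742 1.8918
3 1.2420 1.7588 4.7700

phase 1: p=-0.2557, T=0.400, ωT=1.154800, cosh=1.744255, sinh=1.429134; start (x,ẋ)=(-0.062700, -0.045100) → end (x,ẋ)=(0.058616, 0.717635)
phase 2: p=-0.0401, T=0.449, ωT=1.296263, cosh=1.964581, sinh=1.691029; start (x,ẋ)=(0.058616, 0.717635) → end (x,ẋ)=(0.574182, 1.891781)
phase 3: p=0.1955, T=0.393, ωT=1.134591, cosh=1.715727, sinh=1.394174; start (x,ẋ)=(0.574182, 1.891781) → end (x,ẋ)=(1.758783, 4.769966)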